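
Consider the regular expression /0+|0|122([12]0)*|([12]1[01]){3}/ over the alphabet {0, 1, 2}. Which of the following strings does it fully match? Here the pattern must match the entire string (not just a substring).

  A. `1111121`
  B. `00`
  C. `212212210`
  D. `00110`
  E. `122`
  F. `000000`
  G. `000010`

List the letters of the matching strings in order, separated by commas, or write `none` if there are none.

B, E, F

A. `1111121` → no match
B. `00` → match
C. `212212210` → no match
D. `00110` → no match
E. `122` → match
F. `000000` → match
G. `000010` → no match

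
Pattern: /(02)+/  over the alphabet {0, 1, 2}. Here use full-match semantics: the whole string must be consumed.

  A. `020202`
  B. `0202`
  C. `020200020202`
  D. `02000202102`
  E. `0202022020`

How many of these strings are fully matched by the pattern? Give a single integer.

2

A → match
B → match
C → no match
D → no match
E → no match — must end with `02`
Total matched: 2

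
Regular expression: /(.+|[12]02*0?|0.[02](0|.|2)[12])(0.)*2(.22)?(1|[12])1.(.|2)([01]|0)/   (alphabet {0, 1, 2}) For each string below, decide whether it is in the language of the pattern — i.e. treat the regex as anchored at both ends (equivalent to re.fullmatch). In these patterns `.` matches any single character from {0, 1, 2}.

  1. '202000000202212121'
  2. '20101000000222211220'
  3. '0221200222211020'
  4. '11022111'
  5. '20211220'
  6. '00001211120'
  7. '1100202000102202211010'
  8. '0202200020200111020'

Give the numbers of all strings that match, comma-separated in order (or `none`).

2, 3, 5, 6, 7

1 → no match
2 → match
3 → match
4. '11022111' → no match
5. '20211220' → match
6. '00001211120' → match
7 → match
8 → no match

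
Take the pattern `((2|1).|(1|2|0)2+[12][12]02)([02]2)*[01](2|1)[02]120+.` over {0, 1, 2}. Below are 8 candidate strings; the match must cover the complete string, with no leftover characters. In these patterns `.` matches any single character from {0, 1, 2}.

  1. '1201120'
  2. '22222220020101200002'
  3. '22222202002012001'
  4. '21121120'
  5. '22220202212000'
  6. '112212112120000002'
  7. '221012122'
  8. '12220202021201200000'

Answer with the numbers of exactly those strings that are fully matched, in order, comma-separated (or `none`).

1 → no match
2 → no match
3 → no match
4 → no match
5 → match
6 → no match
7 → no match
8 → match

5, 8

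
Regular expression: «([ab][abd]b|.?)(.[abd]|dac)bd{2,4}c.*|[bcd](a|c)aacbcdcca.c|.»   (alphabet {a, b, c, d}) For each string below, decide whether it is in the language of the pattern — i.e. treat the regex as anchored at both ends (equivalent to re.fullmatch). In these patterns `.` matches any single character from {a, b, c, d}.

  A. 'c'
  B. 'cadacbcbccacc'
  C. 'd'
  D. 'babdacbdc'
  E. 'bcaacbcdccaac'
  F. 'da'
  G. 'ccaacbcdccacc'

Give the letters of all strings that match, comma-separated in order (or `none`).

A, C, E, G

A. 'c' → match
B → no match
C. 'd' → match
D. 'babdacbdc' → no match
E → match
F. 'da' → no match
G → match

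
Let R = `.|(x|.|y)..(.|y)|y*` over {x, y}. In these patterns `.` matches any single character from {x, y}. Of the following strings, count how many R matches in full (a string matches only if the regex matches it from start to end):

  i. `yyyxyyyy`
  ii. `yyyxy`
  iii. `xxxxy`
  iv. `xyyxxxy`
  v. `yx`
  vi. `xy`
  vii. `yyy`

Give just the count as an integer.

1

i. `yyyxyyyy` → no match
ii. `yyyxy` → no match
iii. `xxxxy` → no match
iv. `xyyxxxy` → no match
v. `yx` → no match
vi. `xy` → no match
vii. `yyy` → match
Total matched: 1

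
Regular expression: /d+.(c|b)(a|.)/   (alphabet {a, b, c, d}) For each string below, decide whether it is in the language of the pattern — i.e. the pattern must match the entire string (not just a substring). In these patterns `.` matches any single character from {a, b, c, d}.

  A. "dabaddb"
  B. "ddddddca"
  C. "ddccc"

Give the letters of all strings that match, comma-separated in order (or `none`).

A → no match
B → match
C → match

B, C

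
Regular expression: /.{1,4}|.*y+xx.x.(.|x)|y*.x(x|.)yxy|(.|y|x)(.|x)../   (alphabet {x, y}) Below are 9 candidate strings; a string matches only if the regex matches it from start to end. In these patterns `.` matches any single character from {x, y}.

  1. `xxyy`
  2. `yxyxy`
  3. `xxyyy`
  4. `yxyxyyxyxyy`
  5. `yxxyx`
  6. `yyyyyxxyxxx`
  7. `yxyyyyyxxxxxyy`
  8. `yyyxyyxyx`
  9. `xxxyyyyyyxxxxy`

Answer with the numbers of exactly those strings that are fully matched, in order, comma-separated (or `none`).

1, 6

1 → match
2 → no match
3 → no match
4 → no match
5 → no match
6 → match
7 → no match
8 → no match
9 → no match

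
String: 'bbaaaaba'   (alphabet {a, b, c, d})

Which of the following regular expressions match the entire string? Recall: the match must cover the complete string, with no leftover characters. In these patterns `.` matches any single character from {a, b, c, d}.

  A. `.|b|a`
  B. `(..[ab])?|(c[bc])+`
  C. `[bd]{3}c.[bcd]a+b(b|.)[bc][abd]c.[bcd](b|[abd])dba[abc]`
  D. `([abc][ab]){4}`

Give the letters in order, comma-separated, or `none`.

A → no match
B → no match
C → no match
D → match

D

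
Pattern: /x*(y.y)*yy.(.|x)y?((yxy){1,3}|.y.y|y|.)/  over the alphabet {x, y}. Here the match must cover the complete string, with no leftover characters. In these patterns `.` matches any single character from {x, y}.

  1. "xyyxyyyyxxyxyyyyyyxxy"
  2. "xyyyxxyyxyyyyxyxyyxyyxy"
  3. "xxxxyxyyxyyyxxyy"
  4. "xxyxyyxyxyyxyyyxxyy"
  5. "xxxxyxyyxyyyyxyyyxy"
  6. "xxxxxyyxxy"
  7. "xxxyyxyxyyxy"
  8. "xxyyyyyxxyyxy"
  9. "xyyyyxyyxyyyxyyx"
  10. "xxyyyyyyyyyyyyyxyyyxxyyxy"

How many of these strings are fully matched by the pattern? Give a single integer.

6

1 → no match
2 → no match
3 → match
4 → no match
5 → match
6. "xxxxxyyxxy" → match
7. "xxxyyxyxyyxy" → no match
8 → match
9 → match
10 → match
Total matched: 6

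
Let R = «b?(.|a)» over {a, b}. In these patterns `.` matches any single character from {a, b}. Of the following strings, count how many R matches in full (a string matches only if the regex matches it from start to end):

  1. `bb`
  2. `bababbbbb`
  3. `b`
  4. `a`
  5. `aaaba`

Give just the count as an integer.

1 → match
2 → no match
3 → match
4 → match
5 → no match
Total matched: 3

3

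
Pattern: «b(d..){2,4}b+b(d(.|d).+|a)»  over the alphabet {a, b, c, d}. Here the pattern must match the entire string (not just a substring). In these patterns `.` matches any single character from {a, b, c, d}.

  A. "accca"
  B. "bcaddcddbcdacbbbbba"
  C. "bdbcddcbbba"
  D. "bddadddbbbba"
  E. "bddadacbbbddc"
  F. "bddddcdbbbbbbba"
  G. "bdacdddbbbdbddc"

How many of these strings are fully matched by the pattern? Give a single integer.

A → no match — must start with "bd"
B → no match — must start with "bd"
C → match
D → match
E → match
F → match
G → match
Total matched: 5

5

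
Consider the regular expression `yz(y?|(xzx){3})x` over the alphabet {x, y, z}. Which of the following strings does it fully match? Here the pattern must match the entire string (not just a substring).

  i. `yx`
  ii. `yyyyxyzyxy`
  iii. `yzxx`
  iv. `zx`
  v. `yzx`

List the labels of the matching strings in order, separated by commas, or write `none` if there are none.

i → no match — must start with `yz`
ii → no match — must start with `yz`
iii → no match
iv → no match — must start with `yz`
v → match

v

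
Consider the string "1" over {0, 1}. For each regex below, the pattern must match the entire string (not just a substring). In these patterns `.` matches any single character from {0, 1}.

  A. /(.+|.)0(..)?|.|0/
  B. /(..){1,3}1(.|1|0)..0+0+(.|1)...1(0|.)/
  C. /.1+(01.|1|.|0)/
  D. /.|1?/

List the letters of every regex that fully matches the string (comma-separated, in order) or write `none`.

A, D

A → match
B → no match
C → no match
D → match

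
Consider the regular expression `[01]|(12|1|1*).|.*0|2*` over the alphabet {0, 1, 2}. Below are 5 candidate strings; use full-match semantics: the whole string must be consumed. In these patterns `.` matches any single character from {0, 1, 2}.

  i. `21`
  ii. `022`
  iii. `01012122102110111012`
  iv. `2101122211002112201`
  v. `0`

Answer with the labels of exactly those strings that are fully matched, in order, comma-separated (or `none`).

v

i. `21` → no match
ii. `022` → no match
iii → no match
iv → no match
v. `0` → match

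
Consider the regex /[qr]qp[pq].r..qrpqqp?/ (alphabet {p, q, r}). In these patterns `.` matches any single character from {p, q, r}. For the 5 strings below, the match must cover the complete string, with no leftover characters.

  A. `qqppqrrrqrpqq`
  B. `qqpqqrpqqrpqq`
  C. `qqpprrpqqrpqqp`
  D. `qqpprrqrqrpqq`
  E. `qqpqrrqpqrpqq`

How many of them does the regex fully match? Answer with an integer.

A → match
B → match
C → match
D → match
E → match
Total matched: 5

5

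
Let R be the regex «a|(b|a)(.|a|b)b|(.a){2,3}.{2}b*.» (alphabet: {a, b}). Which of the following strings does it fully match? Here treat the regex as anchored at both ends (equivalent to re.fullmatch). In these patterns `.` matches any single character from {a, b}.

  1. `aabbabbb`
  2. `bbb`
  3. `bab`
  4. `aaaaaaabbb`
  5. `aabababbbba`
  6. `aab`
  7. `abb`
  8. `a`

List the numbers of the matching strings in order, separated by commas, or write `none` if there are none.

1. `aabbabbb` → no match
2. `bbb` → match
3. `bab` → match
4. `aaaaaaabbb` → match
5. `aabababbbba` → match
6. `aab` → match
7. `abb` → match
8. `a` → match

2, 3, 4, 5, 6, 7, 8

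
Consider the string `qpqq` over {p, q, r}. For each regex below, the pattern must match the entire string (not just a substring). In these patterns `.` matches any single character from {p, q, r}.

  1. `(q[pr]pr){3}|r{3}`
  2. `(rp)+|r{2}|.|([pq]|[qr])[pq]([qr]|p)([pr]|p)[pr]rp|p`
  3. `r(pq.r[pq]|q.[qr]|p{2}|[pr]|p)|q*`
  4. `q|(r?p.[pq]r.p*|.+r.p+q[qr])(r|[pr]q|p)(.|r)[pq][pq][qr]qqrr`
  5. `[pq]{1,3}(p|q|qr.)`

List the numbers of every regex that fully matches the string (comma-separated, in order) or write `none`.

5

1 → no match
2 → no match
3 → no match
4 → no match
5 → match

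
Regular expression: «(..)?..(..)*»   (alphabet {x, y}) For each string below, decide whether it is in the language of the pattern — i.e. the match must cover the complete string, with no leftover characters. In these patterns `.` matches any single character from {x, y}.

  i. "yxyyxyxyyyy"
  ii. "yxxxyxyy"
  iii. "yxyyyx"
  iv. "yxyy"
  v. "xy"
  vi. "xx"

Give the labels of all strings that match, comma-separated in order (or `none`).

i → no match
ii → match
iii → match
iv → match
v → match
vi → match

ii, iii, iv, v, vi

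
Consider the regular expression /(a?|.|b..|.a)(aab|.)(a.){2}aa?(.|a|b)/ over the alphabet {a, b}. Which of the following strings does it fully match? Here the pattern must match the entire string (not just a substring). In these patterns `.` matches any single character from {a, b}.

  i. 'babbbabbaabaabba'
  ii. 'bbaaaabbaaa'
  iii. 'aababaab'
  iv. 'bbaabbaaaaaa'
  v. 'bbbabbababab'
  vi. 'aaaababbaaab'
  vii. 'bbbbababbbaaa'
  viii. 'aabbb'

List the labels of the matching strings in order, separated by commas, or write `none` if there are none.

i → no match
ii. 'bbaaaabbaaa' → no match
iii. 'aababaab' → match
iv. 'bbaabbaaaaaa' → no match
v. 'bbbabbababab' → no match
vi. 'aaaababbaaab' → no match
vii → no match
viii. 'aabbb' → no match

iii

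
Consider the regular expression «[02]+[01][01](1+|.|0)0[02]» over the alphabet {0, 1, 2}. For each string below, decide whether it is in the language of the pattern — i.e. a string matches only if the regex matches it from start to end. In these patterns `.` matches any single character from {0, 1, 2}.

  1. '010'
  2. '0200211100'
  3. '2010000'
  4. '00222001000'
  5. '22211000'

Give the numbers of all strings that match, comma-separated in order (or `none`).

1 → no match
2 → match
3 → match
4 → match
5 → match

2, 3, 4, 5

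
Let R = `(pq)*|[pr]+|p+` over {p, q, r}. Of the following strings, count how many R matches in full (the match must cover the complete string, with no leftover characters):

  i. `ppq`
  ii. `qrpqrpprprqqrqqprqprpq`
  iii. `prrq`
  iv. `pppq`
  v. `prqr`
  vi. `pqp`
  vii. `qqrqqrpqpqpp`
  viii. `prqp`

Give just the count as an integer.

0

i → no match
ii → no match
iii → no match
iv → no match
v → no match
vi → no match
vii → no match
viii → no match
Total matched: 0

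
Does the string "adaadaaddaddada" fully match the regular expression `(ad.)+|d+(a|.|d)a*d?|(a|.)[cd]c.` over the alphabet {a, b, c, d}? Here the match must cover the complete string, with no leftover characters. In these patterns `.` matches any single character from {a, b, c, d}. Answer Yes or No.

Yes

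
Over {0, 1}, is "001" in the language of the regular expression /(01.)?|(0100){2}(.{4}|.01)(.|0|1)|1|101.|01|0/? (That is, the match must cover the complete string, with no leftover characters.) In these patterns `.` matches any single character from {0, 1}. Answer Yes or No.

No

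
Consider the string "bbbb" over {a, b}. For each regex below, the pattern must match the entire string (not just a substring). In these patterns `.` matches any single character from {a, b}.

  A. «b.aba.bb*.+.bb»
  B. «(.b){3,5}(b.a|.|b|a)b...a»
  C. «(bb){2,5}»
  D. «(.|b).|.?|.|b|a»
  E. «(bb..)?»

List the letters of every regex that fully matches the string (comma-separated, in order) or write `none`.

C, E

A → no match
B → no match — must end with "a"
C → match
D → no match
E → match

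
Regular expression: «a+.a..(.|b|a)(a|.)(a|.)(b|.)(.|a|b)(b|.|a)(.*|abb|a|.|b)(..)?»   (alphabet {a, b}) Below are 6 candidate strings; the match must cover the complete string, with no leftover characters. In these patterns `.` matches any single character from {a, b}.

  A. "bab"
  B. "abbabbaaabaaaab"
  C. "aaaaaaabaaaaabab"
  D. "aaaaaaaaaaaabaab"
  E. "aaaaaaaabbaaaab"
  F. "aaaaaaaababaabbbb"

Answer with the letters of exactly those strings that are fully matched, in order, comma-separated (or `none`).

C, D, E, F

A. "bab" → no match — must start with "a"
B → no match
C → match
D → match
E → match
F → match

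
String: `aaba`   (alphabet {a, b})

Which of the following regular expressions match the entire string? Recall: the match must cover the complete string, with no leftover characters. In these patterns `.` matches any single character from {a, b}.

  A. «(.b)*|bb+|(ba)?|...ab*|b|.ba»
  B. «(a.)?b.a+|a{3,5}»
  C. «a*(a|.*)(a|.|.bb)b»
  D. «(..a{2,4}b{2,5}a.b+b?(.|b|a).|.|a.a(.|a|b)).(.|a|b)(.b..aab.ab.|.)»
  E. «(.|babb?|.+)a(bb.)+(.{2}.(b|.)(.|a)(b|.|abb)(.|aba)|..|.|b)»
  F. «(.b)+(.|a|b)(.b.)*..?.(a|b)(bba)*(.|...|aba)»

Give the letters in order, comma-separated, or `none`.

A, D

A → match
B → no match
C → no match — must end with `b`
D → match
E → no match
F → no match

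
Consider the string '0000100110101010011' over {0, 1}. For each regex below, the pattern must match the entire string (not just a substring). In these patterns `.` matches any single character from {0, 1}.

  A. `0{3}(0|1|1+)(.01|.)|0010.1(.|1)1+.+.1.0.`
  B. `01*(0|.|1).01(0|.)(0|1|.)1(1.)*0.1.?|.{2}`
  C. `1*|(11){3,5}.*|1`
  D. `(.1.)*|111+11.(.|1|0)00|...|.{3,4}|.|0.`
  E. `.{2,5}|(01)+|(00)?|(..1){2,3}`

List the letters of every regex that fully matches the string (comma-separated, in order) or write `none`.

B

A → no match
B → match
C → no match
D → no match
E → no match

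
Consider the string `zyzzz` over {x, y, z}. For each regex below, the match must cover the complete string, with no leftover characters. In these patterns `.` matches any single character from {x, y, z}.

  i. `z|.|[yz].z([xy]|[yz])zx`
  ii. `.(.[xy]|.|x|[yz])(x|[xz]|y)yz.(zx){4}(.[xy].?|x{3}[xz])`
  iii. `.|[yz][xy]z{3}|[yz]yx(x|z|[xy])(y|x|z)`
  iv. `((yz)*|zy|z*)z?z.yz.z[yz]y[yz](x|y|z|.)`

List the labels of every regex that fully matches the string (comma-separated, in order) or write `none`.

iii

i → no match
ii → no match
iii → match
iv → no match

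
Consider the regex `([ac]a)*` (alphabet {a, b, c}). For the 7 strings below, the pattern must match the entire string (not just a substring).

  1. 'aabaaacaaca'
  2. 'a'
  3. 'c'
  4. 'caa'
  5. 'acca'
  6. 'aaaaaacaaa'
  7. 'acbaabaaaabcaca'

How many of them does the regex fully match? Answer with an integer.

1

1. 'aabaaacaaca' → no match
2. 'a' → no match
3. 'c' → no match
4. 'caa' → no match
5. 'acca' → no match
6. 'aaaaaacaaa' → match
7 → no match
Total matched: 1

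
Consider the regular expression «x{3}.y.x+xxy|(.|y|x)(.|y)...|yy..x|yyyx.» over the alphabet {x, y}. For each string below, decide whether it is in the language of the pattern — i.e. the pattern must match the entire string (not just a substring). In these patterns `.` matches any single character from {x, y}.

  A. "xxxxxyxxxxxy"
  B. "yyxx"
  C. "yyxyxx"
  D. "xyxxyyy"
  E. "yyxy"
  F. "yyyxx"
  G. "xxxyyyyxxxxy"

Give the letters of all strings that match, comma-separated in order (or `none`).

A → no match
B → no match
C → no match
D → no match
E → no match
F → match
G → no match

F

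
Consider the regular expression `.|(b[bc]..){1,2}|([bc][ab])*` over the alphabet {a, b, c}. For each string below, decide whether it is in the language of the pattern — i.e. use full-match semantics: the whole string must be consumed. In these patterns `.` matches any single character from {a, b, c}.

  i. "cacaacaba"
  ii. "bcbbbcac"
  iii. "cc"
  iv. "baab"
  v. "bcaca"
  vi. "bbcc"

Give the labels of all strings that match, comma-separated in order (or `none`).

i. "cacaacaba" → no match
ii. "bcbbbcac" → match
iii. "cc" → no match
iv. "baab" → no match
v. "bcaca" → no match
vi. "bbcc" → match

ii, vi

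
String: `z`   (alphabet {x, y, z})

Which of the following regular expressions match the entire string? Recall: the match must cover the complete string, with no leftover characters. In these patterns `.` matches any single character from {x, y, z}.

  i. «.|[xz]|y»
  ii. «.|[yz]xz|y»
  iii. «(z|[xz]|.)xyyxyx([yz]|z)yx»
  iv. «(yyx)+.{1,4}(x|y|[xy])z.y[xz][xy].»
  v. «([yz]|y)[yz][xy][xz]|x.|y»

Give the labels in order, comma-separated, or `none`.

i, ii

i → match
ii → match
iii → no match — must end with `yx`
iv → no match — must start with `yyx`
v → no match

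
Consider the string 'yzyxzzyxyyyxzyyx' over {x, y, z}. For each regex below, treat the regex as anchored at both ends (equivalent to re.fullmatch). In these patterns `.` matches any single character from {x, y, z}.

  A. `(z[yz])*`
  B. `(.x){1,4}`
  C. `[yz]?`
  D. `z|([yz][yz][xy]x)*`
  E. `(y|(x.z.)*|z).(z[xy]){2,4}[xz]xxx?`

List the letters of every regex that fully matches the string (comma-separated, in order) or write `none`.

D

A → no match
B → no match
C → no match
D → match
E → no match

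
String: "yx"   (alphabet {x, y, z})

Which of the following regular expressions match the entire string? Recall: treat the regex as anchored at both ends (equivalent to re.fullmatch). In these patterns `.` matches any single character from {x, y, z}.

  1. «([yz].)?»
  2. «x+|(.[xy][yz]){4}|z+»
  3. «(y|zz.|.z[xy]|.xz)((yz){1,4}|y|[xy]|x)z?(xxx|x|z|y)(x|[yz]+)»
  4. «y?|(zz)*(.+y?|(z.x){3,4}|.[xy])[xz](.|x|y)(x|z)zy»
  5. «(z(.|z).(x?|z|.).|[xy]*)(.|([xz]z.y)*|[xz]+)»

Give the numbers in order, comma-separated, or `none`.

1 → match
2 → no match
3 → no match
4 → no match
5 → match

1, 5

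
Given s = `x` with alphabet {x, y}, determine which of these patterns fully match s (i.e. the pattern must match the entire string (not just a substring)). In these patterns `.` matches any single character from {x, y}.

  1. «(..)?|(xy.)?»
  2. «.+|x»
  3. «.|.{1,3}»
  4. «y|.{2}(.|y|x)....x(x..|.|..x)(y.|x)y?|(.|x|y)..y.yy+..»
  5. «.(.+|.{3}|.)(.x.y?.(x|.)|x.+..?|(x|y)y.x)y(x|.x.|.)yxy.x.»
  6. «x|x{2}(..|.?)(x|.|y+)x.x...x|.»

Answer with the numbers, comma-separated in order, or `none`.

1 → no match
2 → match
3 → match
4 → no match
5 → no match
6 → match

2, 3, 6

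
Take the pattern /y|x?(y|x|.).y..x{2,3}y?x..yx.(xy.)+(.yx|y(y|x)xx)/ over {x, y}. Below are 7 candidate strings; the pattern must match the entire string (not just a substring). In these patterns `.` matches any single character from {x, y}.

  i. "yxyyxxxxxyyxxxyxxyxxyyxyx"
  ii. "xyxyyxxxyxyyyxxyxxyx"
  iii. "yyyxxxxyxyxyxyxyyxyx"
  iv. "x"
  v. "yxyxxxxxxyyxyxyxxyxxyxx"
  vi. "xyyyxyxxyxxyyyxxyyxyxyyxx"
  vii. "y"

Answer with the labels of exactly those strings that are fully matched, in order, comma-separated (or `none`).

i, iii, vii

i → match
ii → no match
iii → match
iv → no match
v → no match
vi → no match
vii → match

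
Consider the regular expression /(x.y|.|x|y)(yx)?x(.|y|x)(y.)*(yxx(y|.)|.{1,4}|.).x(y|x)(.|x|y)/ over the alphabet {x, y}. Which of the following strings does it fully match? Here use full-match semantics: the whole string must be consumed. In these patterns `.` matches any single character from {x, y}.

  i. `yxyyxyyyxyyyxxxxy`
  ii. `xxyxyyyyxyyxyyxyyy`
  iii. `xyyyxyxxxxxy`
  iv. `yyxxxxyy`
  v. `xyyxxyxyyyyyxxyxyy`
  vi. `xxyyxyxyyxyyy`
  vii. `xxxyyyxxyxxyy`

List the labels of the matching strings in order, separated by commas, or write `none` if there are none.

i, v, vii

i → match
ii → no match
iii → no match
iv → no match
v → match
vi → no match
vii → match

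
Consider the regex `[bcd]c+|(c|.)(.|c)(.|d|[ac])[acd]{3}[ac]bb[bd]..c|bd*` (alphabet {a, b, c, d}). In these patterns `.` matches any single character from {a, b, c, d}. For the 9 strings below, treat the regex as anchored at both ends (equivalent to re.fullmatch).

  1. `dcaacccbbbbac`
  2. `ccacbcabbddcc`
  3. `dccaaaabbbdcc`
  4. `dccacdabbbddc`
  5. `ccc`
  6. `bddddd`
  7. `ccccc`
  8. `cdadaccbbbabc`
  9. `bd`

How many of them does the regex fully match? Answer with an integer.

8

1 → match
2 → no match
3 → match
4 → match
5 → match
6 → match
7 → match
8 → match
9 → match
Total matched: 8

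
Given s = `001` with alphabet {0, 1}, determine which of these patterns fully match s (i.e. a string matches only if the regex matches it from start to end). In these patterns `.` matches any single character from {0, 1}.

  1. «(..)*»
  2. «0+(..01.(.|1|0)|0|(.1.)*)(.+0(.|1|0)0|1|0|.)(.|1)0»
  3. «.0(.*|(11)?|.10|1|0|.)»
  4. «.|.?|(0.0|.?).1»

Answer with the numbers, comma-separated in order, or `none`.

3, 4

1 → no match
2 → no match — must end with `0`
3 → match
4 → match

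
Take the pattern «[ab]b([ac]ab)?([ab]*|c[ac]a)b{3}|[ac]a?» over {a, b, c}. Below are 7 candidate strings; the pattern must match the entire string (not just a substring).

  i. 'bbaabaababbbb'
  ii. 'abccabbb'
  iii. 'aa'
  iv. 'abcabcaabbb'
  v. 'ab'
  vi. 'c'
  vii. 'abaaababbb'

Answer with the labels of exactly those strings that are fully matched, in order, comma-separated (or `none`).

i → match
ii → match
iii → match
iv → match
v → no match
vi → match
vii → match

i, ii, iii, iv, vi, vii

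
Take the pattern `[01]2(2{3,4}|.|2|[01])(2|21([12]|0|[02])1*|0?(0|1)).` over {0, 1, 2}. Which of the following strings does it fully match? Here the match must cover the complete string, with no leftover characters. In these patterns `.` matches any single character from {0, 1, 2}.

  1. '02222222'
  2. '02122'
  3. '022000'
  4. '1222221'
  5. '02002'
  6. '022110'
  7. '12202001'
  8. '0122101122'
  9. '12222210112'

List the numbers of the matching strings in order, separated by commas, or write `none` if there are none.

1, 2, 3, 4, 5, 9

1 → match
2 → match
3 → match
4 → match
5 → match
6 → no match
7 → no match
8 → no match
9 → match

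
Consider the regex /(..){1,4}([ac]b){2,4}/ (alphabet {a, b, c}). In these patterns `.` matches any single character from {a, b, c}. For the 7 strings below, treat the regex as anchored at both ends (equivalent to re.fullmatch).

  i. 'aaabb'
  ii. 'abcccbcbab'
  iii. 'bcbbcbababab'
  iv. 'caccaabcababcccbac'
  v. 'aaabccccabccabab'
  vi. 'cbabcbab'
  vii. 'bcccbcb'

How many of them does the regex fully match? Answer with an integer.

i → no match
ii → match
iii → match
iv → no match — must end with 'b'
v → no match
vi → match
vii → no match
Total matched: 3

3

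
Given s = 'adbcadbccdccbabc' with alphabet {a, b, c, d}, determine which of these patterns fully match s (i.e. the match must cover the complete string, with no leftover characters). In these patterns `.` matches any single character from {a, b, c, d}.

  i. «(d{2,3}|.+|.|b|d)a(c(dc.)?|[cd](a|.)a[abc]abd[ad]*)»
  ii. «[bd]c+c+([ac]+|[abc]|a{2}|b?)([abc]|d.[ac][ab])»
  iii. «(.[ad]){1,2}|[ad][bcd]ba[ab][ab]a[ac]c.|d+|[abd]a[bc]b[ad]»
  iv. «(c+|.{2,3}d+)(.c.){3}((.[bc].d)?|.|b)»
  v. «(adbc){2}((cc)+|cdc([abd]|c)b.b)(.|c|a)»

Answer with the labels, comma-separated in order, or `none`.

v

i → no match
ii → no match
iii → no match
iv → no match
v → match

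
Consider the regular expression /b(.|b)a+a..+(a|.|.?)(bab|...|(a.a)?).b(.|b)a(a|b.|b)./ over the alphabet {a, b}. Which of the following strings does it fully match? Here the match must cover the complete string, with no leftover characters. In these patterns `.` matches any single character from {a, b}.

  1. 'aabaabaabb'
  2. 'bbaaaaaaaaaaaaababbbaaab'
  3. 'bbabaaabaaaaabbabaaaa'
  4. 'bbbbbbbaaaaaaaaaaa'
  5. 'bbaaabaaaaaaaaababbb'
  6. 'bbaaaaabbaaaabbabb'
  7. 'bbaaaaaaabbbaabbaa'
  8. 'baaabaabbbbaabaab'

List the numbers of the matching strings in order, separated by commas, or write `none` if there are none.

1 → no match — must start with 'b'
2 → match
3 → no match
4 → no match
5 → no match
6 → match
7 → no match
8 → no match

2, 6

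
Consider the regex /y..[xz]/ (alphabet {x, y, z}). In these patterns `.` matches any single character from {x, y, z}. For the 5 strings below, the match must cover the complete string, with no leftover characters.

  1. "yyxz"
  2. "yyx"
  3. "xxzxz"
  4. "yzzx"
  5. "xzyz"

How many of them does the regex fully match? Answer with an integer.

2

1 → match
2 → no match
3 → no match — must start with "y"
4 → match
5 → no match — must start with "y"
Total matched: 2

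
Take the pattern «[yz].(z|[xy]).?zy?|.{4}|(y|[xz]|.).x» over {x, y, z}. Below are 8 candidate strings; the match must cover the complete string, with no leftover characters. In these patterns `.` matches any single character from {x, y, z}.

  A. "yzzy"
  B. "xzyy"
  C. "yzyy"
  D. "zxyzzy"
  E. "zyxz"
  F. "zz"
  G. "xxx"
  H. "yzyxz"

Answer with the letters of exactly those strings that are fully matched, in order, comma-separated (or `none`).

A, B, C, D, E, G, H

A → match
B → match
C → match
D → match
E → match
F → no match
G → match
H → match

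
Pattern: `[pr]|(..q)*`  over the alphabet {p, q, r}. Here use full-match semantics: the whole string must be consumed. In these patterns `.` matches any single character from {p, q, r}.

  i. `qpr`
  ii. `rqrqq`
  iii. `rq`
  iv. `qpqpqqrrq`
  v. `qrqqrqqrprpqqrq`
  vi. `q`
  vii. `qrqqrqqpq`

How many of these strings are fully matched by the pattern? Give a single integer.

i. `qpr` → no match
ii. `rqrqq` → no match
iii. `rq` → no match
iv. `qpqpqqrrq` → match
v → no match
vi. `q` → no match
vii. `qrqqrqqpq` → match
Total matched: 2

2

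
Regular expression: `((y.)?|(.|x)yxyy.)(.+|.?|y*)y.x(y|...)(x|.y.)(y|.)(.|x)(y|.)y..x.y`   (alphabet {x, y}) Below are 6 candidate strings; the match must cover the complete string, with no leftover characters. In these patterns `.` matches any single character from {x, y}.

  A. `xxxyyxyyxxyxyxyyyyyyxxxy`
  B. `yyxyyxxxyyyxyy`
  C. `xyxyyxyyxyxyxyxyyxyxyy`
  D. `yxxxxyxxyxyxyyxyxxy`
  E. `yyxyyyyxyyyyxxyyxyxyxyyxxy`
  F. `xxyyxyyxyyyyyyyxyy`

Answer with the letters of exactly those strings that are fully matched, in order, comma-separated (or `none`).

C, D

A → no match
B → no match
C → match
D → match
E → no match
F → no match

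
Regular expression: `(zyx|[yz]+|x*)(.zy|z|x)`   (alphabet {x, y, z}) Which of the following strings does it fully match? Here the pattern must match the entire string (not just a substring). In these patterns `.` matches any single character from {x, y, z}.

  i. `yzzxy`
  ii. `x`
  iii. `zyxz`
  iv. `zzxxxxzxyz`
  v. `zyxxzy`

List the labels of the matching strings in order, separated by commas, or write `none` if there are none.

ii, iii, v

i → no match
ii → match
iii → match
iv → no match
v → match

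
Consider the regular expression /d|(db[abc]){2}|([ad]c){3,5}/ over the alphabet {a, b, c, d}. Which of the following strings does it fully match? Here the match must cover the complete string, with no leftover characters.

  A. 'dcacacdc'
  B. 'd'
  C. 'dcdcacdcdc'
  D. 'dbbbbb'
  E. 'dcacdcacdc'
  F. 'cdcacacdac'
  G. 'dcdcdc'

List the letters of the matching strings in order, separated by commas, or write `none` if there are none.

A, B, C, E, G

A. 'dcacacdc' → match
B. 'd' → match
C. 'dcdcacdcdc' → match
D. 'dbbbbb' → no match
E. 'dcacdcacdc' → match
F. 'cdcacacdac' → no match
G. 'dcdcdc' → match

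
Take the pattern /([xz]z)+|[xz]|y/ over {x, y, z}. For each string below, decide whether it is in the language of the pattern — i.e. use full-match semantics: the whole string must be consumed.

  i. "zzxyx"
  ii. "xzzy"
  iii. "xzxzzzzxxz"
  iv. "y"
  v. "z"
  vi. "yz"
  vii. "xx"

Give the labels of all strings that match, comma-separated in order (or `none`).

i → no match
ii → no match
iii → no match
iv → match
v → match
vi → no match
vii → no match

iv, v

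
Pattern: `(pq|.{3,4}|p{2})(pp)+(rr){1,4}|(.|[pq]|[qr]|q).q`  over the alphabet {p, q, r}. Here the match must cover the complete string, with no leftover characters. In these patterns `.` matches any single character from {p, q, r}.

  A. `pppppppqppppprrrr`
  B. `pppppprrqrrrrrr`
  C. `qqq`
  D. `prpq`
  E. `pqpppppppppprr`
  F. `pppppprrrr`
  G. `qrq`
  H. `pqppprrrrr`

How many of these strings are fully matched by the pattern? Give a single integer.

A → no match
B → no match
C → match
D → no match
E → match
F → match
G → match
H → no match
Total matched: 4

4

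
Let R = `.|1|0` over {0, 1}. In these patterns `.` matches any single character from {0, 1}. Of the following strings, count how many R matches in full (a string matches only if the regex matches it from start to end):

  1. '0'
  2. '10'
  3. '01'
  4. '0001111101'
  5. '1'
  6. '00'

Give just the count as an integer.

2

1. '0' → match
2. '10' → no match
3. '01' → no match
4. '0001111101' → no match
5. '1' → match
6. '00' → no match
Total matched: 2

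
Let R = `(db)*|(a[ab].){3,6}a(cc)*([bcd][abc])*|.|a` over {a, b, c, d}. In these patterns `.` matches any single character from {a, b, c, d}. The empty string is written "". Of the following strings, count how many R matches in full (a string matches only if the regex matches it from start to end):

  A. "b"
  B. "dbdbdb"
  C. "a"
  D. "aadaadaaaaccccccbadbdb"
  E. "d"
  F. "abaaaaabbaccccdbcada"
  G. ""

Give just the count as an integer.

7

A → match
B → match
C → match
D → match
E → match
F → match
G → match
Total matched: 7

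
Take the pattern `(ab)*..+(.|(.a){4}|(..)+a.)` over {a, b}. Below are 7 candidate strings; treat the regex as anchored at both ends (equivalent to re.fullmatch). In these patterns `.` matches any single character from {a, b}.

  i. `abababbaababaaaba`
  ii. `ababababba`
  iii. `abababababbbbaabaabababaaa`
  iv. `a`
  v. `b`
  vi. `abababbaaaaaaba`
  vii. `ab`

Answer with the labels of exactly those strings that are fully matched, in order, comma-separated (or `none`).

i → match
ii → match
iii → match
iv → no match
v → no match
vi → match
vii → no match

i, ii, iii, vi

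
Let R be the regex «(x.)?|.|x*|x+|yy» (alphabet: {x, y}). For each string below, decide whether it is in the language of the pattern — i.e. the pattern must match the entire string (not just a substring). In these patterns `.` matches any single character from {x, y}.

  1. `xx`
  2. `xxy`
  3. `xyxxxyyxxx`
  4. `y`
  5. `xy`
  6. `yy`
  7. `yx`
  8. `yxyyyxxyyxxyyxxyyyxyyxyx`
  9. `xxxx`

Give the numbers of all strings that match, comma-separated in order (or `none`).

1 → match
2 → no match
3 → no match
4 → match
5 → match
6 → match
7 → no match
8 → no match
9 → match

1, 4, 5, 6, 9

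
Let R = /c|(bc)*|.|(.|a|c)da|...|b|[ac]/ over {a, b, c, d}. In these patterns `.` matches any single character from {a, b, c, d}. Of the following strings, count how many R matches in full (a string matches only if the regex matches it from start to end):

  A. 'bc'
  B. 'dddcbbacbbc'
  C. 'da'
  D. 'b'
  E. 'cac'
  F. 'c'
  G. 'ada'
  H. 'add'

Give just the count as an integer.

6

A → match
B → no match
C → no match
D → match
E → match
F → match
G → match
H → match
Total matched: 6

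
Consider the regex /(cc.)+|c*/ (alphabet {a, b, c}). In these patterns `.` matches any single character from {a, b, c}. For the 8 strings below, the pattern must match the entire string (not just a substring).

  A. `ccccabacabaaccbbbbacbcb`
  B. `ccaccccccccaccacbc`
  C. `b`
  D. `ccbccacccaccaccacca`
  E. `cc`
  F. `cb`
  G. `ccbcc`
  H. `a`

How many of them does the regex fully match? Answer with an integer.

A → no match
B → no match
C. `b` → no match
D → no match
E. `cc` → match
F. `cb` → no match
G. `ccbcc` → no match
H. `a` → no match
Total matched: 1

1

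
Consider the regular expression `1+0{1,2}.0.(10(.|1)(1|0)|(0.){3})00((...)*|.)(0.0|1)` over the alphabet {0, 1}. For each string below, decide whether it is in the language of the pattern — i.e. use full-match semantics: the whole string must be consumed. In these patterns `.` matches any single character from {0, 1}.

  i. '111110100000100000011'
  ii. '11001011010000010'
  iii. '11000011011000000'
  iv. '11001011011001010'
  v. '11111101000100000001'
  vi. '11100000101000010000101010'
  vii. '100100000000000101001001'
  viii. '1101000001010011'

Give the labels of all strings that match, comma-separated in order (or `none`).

i, ii, iii, iv, v, vi, vii, viii

i → match
ii → match
iii → match
iv → match
v → match
vi → match
vii → match
viii → match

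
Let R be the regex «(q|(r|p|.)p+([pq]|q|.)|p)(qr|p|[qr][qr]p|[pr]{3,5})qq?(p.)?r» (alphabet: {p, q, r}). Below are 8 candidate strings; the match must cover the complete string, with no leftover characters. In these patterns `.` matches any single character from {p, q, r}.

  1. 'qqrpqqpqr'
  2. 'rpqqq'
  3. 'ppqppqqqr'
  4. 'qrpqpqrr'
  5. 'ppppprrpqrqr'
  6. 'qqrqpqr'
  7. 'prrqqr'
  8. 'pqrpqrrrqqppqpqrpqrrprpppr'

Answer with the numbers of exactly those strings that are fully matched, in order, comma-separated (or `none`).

1, 6

1 → match
2 → no match — must end with 'r'
3 → no match
4 → no match
5 → no match
6 → match
7 → no match
8 → no match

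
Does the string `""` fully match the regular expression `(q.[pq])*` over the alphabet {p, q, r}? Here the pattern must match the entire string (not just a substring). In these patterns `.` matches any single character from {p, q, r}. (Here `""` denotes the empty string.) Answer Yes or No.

Yes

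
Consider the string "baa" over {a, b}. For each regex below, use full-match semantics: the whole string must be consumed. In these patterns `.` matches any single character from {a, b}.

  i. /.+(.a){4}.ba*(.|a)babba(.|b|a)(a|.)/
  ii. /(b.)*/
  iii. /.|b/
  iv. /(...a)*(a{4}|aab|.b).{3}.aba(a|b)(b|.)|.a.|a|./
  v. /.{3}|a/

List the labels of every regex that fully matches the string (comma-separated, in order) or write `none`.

iv, v

i → no match
ii → no match
iii → no match
iv → match
v → match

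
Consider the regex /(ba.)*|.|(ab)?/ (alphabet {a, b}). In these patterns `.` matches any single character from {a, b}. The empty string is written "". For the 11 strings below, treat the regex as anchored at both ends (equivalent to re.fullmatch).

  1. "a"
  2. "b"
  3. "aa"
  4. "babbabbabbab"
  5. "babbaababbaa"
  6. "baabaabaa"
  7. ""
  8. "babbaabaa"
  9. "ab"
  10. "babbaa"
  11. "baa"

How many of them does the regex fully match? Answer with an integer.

1 → match
2 → match
3 → no match
4 → match
5 → match
6 → match
7 → match
8 → match
9 → match
10 → match
11 → match
Total matched: 10

10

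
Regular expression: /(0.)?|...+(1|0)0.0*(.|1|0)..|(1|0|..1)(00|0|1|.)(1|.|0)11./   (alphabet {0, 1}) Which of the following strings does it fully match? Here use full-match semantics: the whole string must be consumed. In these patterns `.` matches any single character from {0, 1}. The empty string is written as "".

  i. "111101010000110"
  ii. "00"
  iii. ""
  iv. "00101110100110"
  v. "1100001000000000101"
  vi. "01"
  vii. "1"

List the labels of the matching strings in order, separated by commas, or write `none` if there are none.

i → match
ii. "00" → match
iii. "" → match
iv → match
v → match
vi. "01" → match
vii. "1" → no match

i, ii, iii, iv, v, vi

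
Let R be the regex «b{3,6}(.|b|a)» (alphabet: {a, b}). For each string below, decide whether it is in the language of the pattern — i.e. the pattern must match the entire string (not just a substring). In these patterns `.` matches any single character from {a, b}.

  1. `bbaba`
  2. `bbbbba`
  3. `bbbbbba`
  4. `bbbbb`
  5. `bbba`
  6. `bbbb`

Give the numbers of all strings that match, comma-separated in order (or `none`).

2, 3, 4, 5, 6

1 → no match
2 → match
3 → match
4 → match
5 → match
6 → match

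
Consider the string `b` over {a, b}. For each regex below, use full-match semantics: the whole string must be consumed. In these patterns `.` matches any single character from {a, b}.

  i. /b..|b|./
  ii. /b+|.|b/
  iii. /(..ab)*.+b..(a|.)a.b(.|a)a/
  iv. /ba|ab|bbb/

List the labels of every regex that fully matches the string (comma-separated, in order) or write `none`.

i, ii

i → match
ii → match
iii → no match — must end with `a`
iv → no match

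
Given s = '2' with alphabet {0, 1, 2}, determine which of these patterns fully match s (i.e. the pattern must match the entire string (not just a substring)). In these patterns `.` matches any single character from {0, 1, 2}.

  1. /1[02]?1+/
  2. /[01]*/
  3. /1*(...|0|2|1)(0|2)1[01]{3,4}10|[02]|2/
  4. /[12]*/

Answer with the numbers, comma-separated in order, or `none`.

1 → no match — must start with '1'
2 → no match
3 → match
4 → match

3, 4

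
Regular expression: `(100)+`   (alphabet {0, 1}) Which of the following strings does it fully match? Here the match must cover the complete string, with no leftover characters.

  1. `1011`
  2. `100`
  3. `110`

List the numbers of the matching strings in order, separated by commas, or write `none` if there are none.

2

1 → no match — must start with `100`
2 → match
3 → no match — must start with `100`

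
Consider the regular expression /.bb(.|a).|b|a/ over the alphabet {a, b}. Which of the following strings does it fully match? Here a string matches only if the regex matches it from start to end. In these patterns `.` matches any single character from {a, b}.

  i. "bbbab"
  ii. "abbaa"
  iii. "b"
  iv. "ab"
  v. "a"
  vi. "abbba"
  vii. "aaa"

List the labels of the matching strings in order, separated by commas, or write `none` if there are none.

i. "bbbab" → match
ii. "abbaa" → match
iii. "b" → match
iv. "ab" → no match
v. "a" → match
vi. "abbba" → match
vii. "aaa" → no match

i, ii, iii, v, vi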